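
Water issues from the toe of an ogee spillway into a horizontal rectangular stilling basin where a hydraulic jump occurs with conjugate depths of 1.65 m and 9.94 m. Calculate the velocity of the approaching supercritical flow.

V₁ = 18.5 m/s

For a rectangular channel the momentum equation gives q² = ½·g·y₁·y₂·(y₁ + y₂) = ½×9.81×1.65×9.94×11.6 = 932.
q = √932 = 30.5 m²/s.
V₁ = q/y₁ = 30.5/1.65 = 18.5 m/s.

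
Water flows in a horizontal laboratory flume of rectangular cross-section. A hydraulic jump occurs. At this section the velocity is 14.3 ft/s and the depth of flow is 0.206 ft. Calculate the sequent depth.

y₂ = 1.52 ft

Fr₁ = V₁/√(g·y₁) = 14.3/√(32.2×0.206) = 5.55.
By Bélanger, y₂/y₁ = ½[√(1 + 8Fr₁²) − 1] = ½[√247.6 − 1] = 7.37.
y₂ = 7.37 × 0.206 = 1.52 ft.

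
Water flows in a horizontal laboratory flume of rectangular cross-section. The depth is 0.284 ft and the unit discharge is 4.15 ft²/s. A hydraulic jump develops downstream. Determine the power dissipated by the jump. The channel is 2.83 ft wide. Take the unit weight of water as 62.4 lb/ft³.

P = 2.28 hp

V₁ = q/y₁ = 4.15/0.284 = 14.6 ft/s. Fr₁ = V₁/√(g·y₁) = 14.6/√(32.2×0.284) = 4.83.
Bélanger equation: y₂/y₁ = ½[√(1 + 8Fr₁²) − 1] = ½[√187.8 − 1] = 6.35.
y₂ = 6.35 × 0.284 = 1.80 ft.
V₂ = q/y₂ = 4.15/1.80 = 2.30 ft/s. E₁ = y₁ + V₁²/2g = 3.60 ft; E₂ = y₂ + V₂²/2g = 1.89 ft. ΔE = E₁ − E₂ = 1.71 ft.
Q = q·b = 4.15 × 2.83 = 11.7 cfs. P = γ·Q·ΔE/550 = 62.4 × 11.7 × 1.71 / 550 = 2.28 hp.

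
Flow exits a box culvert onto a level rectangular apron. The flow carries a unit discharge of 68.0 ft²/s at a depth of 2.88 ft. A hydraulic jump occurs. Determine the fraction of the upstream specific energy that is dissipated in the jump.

ΔE/E₁ = 0.167 (16.7%)

V₁ = q/y₁ = 68.0/2.88 = 23.6 ft/s. Fr₁ = V₁/√(g·y₁) = 23.6/√(32.2×2.88) = 2.45.
Bélanger equation: y₂/y₁ = ½[√(1 + 8Fr₁²) − 1] = ½[√49.09 − 1] = 3.00.
y₂ = 3.00 × 2.88 = 8.65 ft.
E₁ = y₁ + V₁²/2g = 11.5 ft. ΔE = (y₂ − y₁)³/(4y₁y₂) = 1.93 ft. ΔE/E₁ = 1.93/11.5 = 0.167.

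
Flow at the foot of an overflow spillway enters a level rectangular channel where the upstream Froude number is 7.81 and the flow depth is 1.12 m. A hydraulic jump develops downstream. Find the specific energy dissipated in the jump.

ΔE = 23.1 m

Fr₁ = 7.81 (given).
By Bélanger, y₂/y₁ = ½[√(1 + 8Fr₁²) − 1] = ½[√489.0 − 1] = 10.6.
y₂ = 10.6 × 1.12 = 11.8 m.
Head loss: ΔE = (y₂ − y₁)³/(4y₁y₂) = (11.8 − 1.12)³/(4×1.12×11.8) = 1226/53.0 = 23.1 m.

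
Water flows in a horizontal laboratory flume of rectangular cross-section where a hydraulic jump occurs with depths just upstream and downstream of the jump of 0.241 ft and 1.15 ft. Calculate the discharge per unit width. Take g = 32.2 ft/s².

For a rectangular channel the momentum equation gives q² = ½·g·y₁·y₂·(y₁ + y₂) = ½×32.2×0.241×1.15×1.39 = 6.21.
q = √6.21 = 2.49 ft²/s.

q = 2.49 ft²/s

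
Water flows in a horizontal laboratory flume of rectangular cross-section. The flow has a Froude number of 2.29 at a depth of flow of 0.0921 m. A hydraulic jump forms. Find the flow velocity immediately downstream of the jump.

V₂ = 0.784 m/s

Fr₁ = 2.29 (given).
By Bélanger, y₂/y₁ = ½[√(1 + 8Fr₁²) − 1] = ½[√42.95 − 1] = 2.78.
y₂ = 2.78 × 0.0921 = 0.256 m.
V₁ = Fr₁·√(g·y₁) = 2.29×√(9.81×0.0921) = 2.18 m/s; q = V₁·y₁ = 0.200 m²/s.
V₂ = q/y₂ = 0.200/0.256 = 0.784 m/s.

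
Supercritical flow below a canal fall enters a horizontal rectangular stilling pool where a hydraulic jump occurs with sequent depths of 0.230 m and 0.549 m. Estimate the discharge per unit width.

q = 0.695 m²/s

For a rectangular channel the momentum equation gives q² = ½·g·y₁·y₂·(y₁ + y₂) = ½×9.81×0.230×0.549×0.779 = 0.482.
q = √0.482 = 0.695 m²/s.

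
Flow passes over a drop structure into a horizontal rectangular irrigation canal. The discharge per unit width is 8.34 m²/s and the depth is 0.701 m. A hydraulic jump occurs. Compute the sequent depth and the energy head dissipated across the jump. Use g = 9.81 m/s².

y₂ = 4.16 m; ΔE = 3.55 m

V₁ = q/y₁ = 8.34/0.701 = 11.9 m/s. Fr₁ = V₁/√(g·y₁) = 11.9/√(9.81×0.701) = 4.54.
Conjugate-depth relation: y₂/y₁ = ½[√(1 + 8Fr₁²) − 1] = ½[√165.7 − 1] = 5.94.
y₂ = 5.94 × 0.701 = 4.16 m.
Head loss: ΔE = (y₂ − y₁)³/(4y₁y₂) = (4.16 − 0.701)³/(4×0.701×4.16) = 41.4/11.7 = 3.55 m.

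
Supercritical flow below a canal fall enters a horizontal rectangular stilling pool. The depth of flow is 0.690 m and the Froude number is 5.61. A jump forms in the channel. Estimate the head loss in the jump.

Fr₁ = 5.61 (given).
Sequent-depth ratio: y₂/y₁ = ½[√(1 + 8Fr₁²) − 1] = ½[√252.8 − 1] = 7.45.
y₂ = 7.45 × 0.690 = 5.14 m.
V₁ = Fr₁·√(g·y₁) = 5.61×√(9.81×0.690) = 14.6 m/s; q = V₁·y₁ = 10.1 m²/s. V₂ = q/y₂ = 10.1/5.14 = 1.96 m/s. E₁ = y₁ + V₁²/2g = 11.5 m; E₂ = y₂ + V₂²/2g = 5.34 m. ΔE = E₁ − E₂ = 6.21 m.

ΔE = 6.21 m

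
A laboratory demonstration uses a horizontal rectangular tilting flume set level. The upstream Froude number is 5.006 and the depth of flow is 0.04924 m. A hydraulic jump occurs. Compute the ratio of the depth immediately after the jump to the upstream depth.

y₂/y₁ = 6.597

Fr₁ = 5.006 (given).
By Bélanger, y₂/y₁ = ½[√(1 + 8Fr₁²) − 1] = ½[√201.48 − 1] = 6.597.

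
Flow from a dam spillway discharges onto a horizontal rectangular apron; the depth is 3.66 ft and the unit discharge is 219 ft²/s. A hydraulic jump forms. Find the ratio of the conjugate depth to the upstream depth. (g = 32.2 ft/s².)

V₁ = q/y₁ = 219/3.66 = 59.8 ft/s. Fr₁ = V₁/√(g·y₁) = 59.8/√(32.2×3.66) = 5.51.
Sequent-depth ratio: y₂/y₁ = ½[√(1 + 8Fr₁²) − 1] = ½[√244.0 − 1] = 7.31.

y₂/y₁ = 7.31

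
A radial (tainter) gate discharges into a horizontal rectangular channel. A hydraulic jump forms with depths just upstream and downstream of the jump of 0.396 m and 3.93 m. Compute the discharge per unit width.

For a rectangular channel the momentum equation gives q² = ½·g·y₁·y₂·(y₁ + y₂) = ½×9.81×0.396×3.93×4.33 = 33.0.
q = √33.0 = 5.75 m²/s.

q = 5.75 m²/s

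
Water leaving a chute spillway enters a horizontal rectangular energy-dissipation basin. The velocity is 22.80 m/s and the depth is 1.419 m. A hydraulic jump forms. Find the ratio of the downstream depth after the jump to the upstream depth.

Fr₁ = V₁/√(g·y₁) = 22.80/√(9.81×1.419) = 6.111.
Conjugate-depth relation: y₂/y₁ = ½[√(1 + 8Fr₁²) − 1] = ½[√299.75 − 1] = 8.157.

y₂/y₁ = 8.157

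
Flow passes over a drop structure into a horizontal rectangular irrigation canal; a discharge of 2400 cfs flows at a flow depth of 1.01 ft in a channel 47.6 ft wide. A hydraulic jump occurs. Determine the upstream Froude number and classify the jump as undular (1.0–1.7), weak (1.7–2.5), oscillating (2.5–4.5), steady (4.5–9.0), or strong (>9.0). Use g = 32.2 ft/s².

q = Q/b = 2400/47.6 = 50.4 ft²/s; V₁ = q/y₁ = 49.9 ft/s. Fr₁ = V₁/√(g·y₁) = 8.75.
Fr₁ = 8.75 lies in the steady range.

Fr₁ = 8.75; steady jump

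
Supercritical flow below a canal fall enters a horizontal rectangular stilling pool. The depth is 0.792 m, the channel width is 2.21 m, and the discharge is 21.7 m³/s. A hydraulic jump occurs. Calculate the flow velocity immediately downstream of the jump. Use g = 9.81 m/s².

q = Q/b = 21.7/2.21 = 9.82 m²/s; V₁ = q/y₁ = 12.4 m/s. Fr₁ = V₁/√(g·y₁) = 4.45.
Sequent-depth ratio: y₂/y₁ = ½[√(1 + 8Fr₁²) − 1] = ½[√159.3 − 1] = 5.81.
y₂ = 5.81 × 0.792 = 4.60 m.
V₂ = q/y₂ = 9.82/4.60 = 2.13 m/s.

V₂ = 2.13 m/s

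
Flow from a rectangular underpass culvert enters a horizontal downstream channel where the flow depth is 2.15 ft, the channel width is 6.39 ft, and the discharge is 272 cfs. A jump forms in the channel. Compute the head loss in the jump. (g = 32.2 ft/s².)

ΔE = 1.27 ft

q = Q/b = 272/6.39 = 42.6 ft²/s; V₁ = q/y₁ = 19.8 ft/s. Fr₁ = V₁/√(g·y₁) = 2.38.
Bélanger equation: y₂/y₁ = ½[√(1 + 8Fr₁²) − 1] = ½[√46.30 − 1] = 2.90.
y₂ = 2.90 × 2.15 = 6.24 ft.
Head loss: ΔE = (y₂ − y₁)³/(4y₁y₂) = (6.24 − 2.15)³/(4×2.15×6.24) = 68.4/53.7 = 1.27 ft.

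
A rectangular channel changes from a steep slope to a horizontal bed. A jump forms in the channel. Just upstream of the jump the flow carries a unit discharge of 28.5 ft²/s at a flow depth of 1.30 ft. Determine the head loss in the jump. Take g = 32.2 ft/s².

ΔE = 2.75 ft

V₁ = q/y₁ = 28.5/1.30 = 21.9 ft/s. Fr₁ = V₁/√(g·y₁) = 21.9/√(32.2×1.30) = 3.39.
From the momentum equation for a rectangular channel, y₂/y₁ = ½[√(1 + 8Fr₁²) − 1] = ½[√92.85 − 1] = 4.32.
y₂ = 4.32 × 1.30 = 5.61 ft.
Head loss: ΔE = (y₂ − y₁)³/(4y₁y₂) = (5.61 − 1.30)³/(4×1.30×5.61) = 80.3/29.2 = 2.75 ft.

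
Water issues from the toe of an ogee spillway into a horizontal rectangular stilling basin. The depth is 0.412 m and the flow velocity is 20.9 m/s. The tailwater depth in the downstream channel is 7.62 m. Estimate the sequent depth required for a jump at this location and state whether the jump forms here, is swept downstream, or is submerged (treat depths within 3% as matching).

y₂ = 5.85 m; the jump is submerged

Fr₁ = V₁/√(g·y₁) = 20.9/√(9.81×0.412) = 10.4.
Sequent-depth ratio: y₂/y₁ = ½[√(1 + 8Fr₁²) − 1] = ½[√865.6 − 1] = 14.2.
y₂ = 14.2 × 0.412 = 5.85 m.
Tailwater y_tw = 7.62 m: y_tw > y₂, so the jump is submerged.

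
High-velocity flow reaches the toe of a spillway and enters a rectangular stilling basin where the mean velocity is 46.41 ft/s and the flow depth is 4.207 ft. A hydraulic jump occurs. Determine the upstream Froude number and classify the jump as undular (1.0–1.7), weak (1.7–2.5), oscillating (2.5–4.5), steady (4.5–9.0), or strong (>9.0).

Fr₁ = 3.987; oscillating jump

Fr₁ = V₁/√(g·y₁) = 46.41/√(32.2×4.207) = 3.987.
Fr₁ = 3.987 lies in the oscillating range.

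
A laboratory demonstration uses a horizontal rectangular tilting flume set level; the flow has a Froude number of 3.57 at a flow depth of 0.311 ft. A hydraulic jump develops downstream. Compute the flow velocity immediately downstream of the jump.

V₂ = 2.47 ft/s

Fr₁ = 3.57 (given).
From the momentum equation for a rectangular channel, y₂/y₁ = ½[√(1 + 8Fr₁²) − 1] = ½[√103.0 − 1] = 4.57.
y₂ = 4.57 × 0.311 = 1.42 ft.
V₁ = Fr₁·√(g·y₁) = 3.57×√(32.2×0.311) = 11.3 ft/s; q = V₁·y₁ = 3.51 ft²/s.
V₂ = q/y₂ = 3.51/1.42 = 2.47 ft/s.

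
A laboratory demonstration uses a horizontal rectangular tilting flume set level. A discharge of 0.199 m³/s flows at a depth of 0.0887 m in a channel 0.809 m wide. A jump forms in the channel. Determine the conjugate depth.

q = Q/b = 0.199/0.809 = 0.246 m²/s; V₁ = q/y₁ = 2.77 m/s. Fr₁ = V₁/√(g·y₁) = 2.97.
From the momentum equation for a rectangular channel, y₂/y₁ = ½[√(1 + 8Fr₁²) − 1] = ½[√71.71 − 1] = 3.73.
y₂ = 3.73 × 0.0887 = 0.331 m.

y₂ = 0.331 m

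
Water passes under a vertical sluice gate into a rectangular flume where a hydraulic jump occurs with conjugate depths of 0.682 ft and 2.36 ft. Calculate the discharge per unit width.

For a rectangular channel the momentum equation gives q² = ½·g·y₁·y₂·(y₁ + y₂) = ½×32.2×0.682×2.36×3.04 = 78.8.
q = √78.8 = 8.88 ft²/s.

q = 8.88 ft²/s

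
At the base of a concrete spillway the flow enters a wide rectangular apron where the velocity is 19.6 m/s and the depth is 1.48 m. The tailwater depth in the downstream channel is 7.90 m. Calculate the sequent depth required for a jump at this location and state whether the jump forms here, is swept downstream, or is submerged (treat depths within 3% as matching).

y₂ = 10.1 m; the jump is swept downstream

Fr₁ = V₁/√(g·y₁) = 19.6/√(9.81×1.48) = 5.14.
Bélanger equation: y₂/y₁ = ½[√(1 + 8Fr₁²) − 1] = ½[√212.7 − 1] = 6.79.
y₂ = 6.79 × 1.48 = 10.1 m.
Tailwater y_tw = 7.90 m: y_tw < y₂, so the jump is swept downstream.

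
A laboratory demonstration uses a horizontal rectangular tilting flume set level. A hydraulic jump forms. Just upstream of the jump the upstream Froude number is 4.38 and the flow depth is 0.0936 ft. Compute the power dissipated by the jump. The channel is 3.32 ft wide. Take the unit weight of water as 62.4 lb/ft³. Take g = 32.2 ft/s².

P = 0.115 hp

Fr₁ = 4.38 (given).
By Bélanger, y₂/y₁ = ½[√(1 + 8Fr₁²) − 1] = ½[√154.5 − 1] = 5.71.
y₂ = 5.71 × 0.0936 = 0.535 ft.
V₁ = Fr₁·√(g·y₁) = 4.38×√(32.2×0.0936) = 7.60 ft/s; q = V₁·y₁ = 0.712 ft²/s. V₂ = q/y₂ = 0.712/0.535 = 1.33 ft/s. E₁ = y₁ + V₁²/2g = 0.991 ft; E₂ = y₂ + V₂²/2g = 0.562 ft. ΔE = E₁ − E₂ = 0.429 ft.
Q = q·b = 0.712 × 3.32 = 2.36 cfs. P = γ·Q·ΔE/550 = 62.4 × 2.36 × 0.429 / 550 = 0.115 hp.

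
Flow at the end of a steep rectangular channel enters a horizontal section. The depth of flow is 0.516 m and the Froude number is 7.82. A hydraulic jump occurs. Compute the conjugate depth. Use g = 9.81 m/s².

y₂ = 5.45 m

Fr₁ = 7.82 (given).
Sequent-depth ratio: y₂/y₁ = ½[√(1 + 8Fr₁²) − 1] = ½[√490.2 − 1] = 10.6.
y₂ = 10.6 × 0.516 = 5.45 m.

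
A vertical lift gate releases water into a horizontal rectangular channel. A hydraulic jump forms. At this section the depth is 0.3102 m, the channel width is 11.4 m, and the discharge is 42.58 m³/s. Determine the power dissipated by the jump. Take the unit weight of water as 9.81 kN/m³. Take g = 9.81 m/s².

P = 1979 kW

q = Q/b = 42.58/11.4 = 3.735 m²/s; V₁ = q/y₁ = 12.04 m/s. Fr₁ = V₁/√(g·y₁) = 6.902.
By Bélanger, y₂/y₁ = ½[√(1 + 8Fr₁²) − 1] = ½[√382.15 − 1] = 9.274.
y₂ = 9.274 × 0.3102 = 2.877 m.
Head loss: ΔE = (y₂ − y₁)³/(4y₁y₂) = (2.877 − 0.3102)³/(4×0.3102×2.877) = 16.91/3.570 = 4.737 m.
P = γ·Q·ΔE = 9.81 × 42.58 × 4.737 = 1979 kW.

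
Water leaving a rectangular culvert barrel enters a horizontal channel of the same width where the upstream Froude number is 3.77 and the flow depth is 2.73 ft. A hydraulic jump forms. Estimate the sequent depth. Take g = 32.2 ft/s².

Fr₁ = 3.77 (given).
From the momentum equation for a rectangular channel, y₂/y₁ = ½[√(1 + 8Fr₁²) − 1] = ½[√114.7 − 1] = 4.85.
y₂ = 4.85 × 2.73 = 13.3 ft.

y₂ = 13.3 ft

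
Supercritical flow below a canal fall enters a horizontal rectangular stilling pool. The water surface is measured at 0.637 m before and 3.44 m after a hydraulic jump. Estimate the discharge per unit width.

For a rectangular channel the momentum equation gives q² = ½·g·y₁·y₂·(y₁ + y₂) = ½×9.81×0.637×3.44×4.08 = 43.8.
q = √43.8 = 6.62 m²/s.

q = 6.62 m²/s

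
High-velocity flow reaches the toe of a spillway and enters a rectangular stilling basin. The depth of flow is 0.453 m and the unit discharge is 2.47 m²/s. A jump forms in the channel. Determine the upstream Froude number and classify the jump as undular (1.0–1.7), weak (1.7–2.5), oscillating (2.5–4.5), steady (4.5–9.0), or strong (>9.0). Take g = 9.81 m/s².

V₁ = q/y₁ = 2.47/0.453 = 5.45 m/s. Fr₁ = V₁/√(g·y₁) = 5.45/√(9.81×0.453) = 2.59.
Fr₁ = 2.59 lies in the oscillating range.

Fr₁ = 2.59; oscillating jump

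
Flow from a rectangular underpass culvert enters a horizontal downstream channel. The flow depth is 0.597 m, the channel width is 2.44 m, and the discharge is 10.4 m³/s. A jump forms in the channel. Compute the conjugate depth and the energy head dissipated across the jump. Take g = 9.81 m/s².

q = Q/b = 10.4/2.44 = 4.26 m²/s; V₁ = q/y₁ = 7.14 m/s. Fr₁ = V₁/√(g·y₁) = 2.95.
Sequent-depth ratio: y₂/y₁ = ½[√(1 + 8Fr₁²) − 1] = ½[√70.63 − 1] = 3.70.
y₂ = 3.70 × 0.597 = 2.21 m.
V₂ = q/y₂ = 4.26/2.21 = 1.93 m/s. E₁ = y₁ + V₁²/2g = 3.20 m; E₂ = y₂ + V₂²/2g = 2.40 m. ΔE = E₁ − E₂ = 0.795 m.

y₂ = 2.21 m; ΔE = 0.795 m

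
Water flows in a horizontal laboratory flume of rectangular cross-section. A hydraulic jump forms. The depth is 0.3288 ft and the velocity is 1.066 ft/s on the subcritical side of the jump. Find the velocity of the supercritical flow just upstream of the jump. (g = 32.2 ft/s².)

Fr₂ = V₂/√(g·y₂) = 1.066/√(32.2×0.3288) = 0.3276.
Applying the sequent-depth relation in reverse, y₁/y₂ = ½[√(1 + 8Fr₂²) − 1] = ½[√1.8587 − 1] = 0.1817.
y₁ = 0.1817 × 0.3288 = 0.05973 ft.
V₁ = q/y₁ = 0.3505/0.05973 = 5.868 ft/s.

V₁ = 5.868 ft/s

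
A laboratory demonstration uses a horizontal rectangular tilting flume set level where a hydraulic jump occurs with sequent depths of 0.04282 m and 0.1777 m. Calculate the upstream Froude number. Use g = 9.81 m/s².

For a rectangular channel the momentum equation gives q² = ½·g·y₁·y₂·(y₁ + y₂) = ½×9.81×0.04282×0.1777×0.2205 = 0.008230.
q = √0.008230 = 0.09072 m²/s.
V₁ = q/y₁ = 2.119 m/s; Fr₁ = V₁/√(g·y₁) = 3.269.

Fr₁ = 3.269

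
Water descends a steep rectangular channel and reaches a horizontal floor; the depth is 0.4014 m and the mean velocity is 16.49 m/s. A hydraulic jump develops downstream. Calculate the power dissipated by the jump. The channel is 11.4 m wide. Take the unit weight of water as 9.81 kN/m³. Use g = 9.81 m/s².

Fr₁ = V₁/√(g·y₁) = 16.49/√(9.81×0.4014) = 8.310.
Sequent-depth ratio: y₂/y₁ = ½[√(1 + 8Fr₁²) − 1] = ½[√553.44 − 1] = 11.26.
y₂ = 11.26 × 0.4014 = 4.521 m.
Head loss: ΔE = (y₂ − y₁)³/(4y₁y₂) = (4.521 − 0.4014)³/(4×0.4014×4.521) = 69.91/7.259 = 9.631 m.
q = V₁·y₁ = 16.49 × 0.4014 = 6.619 m²/s. Q = q·b = 6.619 × 11.4 = 75.46 m³/s. P = γ·Q·ΔE = 9.81 × 75.46 × 9.631 = 7129 kW.

P = 7129 kW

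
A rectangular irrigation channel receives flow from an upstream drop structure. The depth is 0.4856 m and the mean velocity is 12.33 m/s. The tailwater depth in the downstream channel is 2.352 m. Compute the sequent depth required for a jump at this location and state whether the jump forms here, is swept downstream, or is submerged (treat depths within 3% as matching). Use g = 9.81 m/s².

y₂ = 3.644 m; the jump is swept downstream

Fr₁ = V₁/√(g·y₁) = 12.33/√(9.81×0.4856) = 5.649.
Sequent-depth ratio: y₂/y₁ = ½[√(1 + 8Fr₁²) − 1] = ½[√256.31 − 1] = 7.505.
y₂ = 7.505 × 0.4856 = 3.644 m.
Tailwater y_tw = 2.352 m: y_tw < y₂, so the jump is swept downstream.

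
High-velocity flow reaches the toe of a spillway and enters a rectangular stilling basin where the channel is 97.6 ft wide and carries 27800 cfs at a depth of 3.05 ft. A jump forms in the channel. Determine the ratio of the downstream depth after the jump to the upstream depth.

q = Q/b = 27800/97.6 = 285 ft²/s; V₁ = q/y₁ = 93.4 ft/s. Fr₁ = V₁/√(g·y₁) = 9.42.
Sequent-depth ratio: y₂/y₁ = ½[√(1 + 8Fr₁²) − 1] = ½[√711.4 − 1] = 12.8.

y₂/y₁ = 12.8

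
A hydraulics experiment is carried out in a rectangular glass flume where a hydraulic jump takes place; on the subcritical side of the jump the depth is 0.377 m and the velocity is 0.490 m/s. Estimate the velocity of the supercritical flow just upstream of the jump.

V₁ = 4.21 m/s

Fr₂ = V₂/√(g·y₂) = 0.490/√(9.81×0.377) = 0.255.
Since the conjugate-depth ratio holds either way, y₁/y₂ = ½[√(1 + 8Fr₂²) − 1] = ½[√1.519 − 1] = 0.116.
y₁ = 0.116 × 0.377 = 0.0438 m.
V₁ = q/y₁ = 0.185/0.0438 = 4.21 m/s.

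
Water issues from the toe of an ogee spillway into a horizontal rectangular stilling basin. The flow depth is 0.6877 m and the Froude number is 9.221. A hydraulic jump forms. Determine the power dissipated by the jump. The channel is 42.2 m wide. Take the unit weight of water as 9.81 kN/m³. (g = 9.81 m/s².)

Fr₁ = 9.221 (given).
Conjugate-depth relation: y₂/y₁ = ½[√(1 + 8Fr₁²) − 1] = ½[√681.21 − 1] = 12.55.
y₂ = 12.55 × 0.6877 = 8.631 m.
Head loss: ΔE = (y₂ − y₁)³/(4y₁y₂) = (8.631 − 0.6877)³/(4×0.6877×8.631) = 501.1/23.74 = 21.11 m.
V₁ = Fr₁·√(g·y₁) = 9.221×√(9.81×0.6877) = 23.95 m/s; q = V₁·y₁ = 16.47 m²/s. Q = q·b = 16.47 × 42.2 = 695.1 m³/s. P = γ·Q·ΔE = 9.81 × 695.1 × 21.11 = 143925 kW.

P = 143925 kW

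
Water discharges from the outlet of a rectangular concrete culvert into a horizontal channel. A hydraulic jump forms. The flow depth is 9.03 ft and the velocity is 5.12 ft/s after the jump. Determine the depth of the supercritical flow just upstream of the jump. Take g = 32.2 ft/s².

Fr₂ = V₂/√(g·y₂) = 5.12/√(32.2×9.03) = 0.300.
The Bélanger relation is symmetric: y₁/y₂ = ½[√(1 + 8Fr₂²) − 1] = ½[√1.721 − 1] = 0.156.
y₁ = 0.156 × 9.03 = 1.41 ft.

y₁ = 1.41 ft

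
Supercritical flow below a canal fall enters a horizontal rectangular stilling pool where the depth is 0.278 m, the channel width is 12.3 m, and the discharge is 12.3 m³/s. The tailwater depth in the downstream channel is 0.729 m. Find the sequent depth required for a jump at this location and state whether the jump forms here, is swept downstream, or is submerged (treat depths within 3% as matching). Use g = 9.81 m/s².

y₂ = 0.729 m; the jump forms here

q = Q/b = 12.3/12.3 = 1.00 m²/s; V₁ = q/y₁ = 3.60 m/s. Fr₁ = V₁/√(g·y₁) = 2.18.
By Bélanger, y₂/y₁ = ½[√(1 + 8Fr₁²) − 1] = ½[√38.96 − 1] = 2.62.
y₂ = 2.62 × 0.278 = 0.729 m.
Tailwater y_tw = 0.729 m: y_tw ≈ y₂, so the jump forms here.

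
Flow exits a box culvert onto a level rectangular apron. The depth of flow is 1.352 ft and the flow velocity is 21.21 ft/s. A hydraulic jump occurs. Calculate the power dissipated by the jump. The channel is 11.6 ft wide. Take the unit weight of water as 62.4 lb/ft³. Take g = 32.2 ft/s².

P = 90.92 hp

Fr₁ = V₁/√(g·y₁) = 21.21/√(32.2×1.352) = 3.215.
From the momentum equation for a rectangular channel, y₂/y₁ = ½[√(1 + 8Fr₁²) − 1] = ½[√83.668 − 1] = 4.074.
y₂ = 4.074 × 1.352 = 5.507 ft.
q = V₁·y₁ = 21.21 × 1.352 = 28.68 ft²/s. V₂ = q/y₂ = 28.68/5.507 = 5.207 ft/s. E₁ = y₁ + V₁²/2g = 8.337 ft; E₂ = y₂ + V₂²/2g = 5.928 ft. ΔE = E₁ − E₂ = 2.409 ft.
Q = q·b = 28.68 × 11.6 = 332.6 cfs. P = γ·Q·ΔE/550 = 62.4 × 332.6 × 2.409 / 550 = 90.92 hp.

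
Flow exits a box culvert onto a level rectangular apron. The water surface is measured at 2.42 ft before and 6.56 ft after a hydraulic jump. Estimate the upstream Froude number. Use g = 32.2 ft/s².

For a rectangular channel the momentum equation gives q² = ½·g·y₁·y₂·(y₁ + y₂) = ½×32.2×2.42×6.56×8.98 = 2295.
q = √2295 = 47.9 ft²/s.
V₁ = q/y₁ = 19.8 ft/s; Fr₁ = V₁/√(g·y₁) = 2.24.

Fr₁ = 2.24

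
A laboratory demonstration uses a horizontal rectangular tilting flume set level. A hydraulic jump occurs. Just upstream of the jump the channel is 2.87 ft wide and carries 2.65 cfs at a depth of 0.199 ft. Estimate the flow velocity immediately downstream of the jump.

V₂ = 2.17 ft/s

q = Q/b = 2.65/2.87 = 0.923 ft²/s; V₁ = q/y₁ = 4.64 ft/s. Fr₁ = V₁/√(g·y₁) = 1.83.
By Bélanger, y₂/y₁ = ½[√(1 + 8Fr₁²) − 1] = ½[√27.88 − 1] = 2.14.
y₂ = 2.14 × 0.199 = 0.426 ft.
V₂ = q/y₂ = 0.923/0.426 = 2.17 ft/s.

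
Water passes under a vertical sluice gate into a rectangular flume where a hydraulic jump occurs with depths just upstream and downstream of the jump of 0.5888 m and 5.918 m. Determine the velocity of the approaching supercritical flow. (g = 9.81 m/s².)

V₁ = 17.91 m/s

For a rectangular channel the momentum equation gives q² = ½·g·y₁·y₂·(y₁ + y₂) = ½×9.81×0.5888×5.918×6.507 = 111.2.
q = √111.2 = 10.55 m²/s.
V₁ = q/y₁ = 10.55/0.5888 = 17.91 m/s.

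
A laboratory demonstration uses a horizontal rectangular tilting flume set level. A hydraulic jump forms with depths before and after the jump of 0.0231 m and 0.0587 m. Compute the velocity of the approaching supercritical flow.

V₁ = 1.01 m/s

For a rectangular channel the momentum equation gives q² = ½·g·y₁·y₂·(y₁ + y₂) = ½×9.81×0.0231×0.0587×0.0818 = 0.000544.
q = √0.000544 = 0.0233 m²/s.
V₁ = q/y₁ = 0.0233/0.0231 = 1.01 m/s.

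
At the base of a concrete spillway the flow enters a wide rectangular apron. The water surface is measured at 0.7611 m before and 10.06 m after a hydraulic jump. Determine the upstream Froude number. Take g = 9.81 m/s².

For a rectangular channel the momentum equation gives q² = ½·g·y₁·y₂·(y₁ + y₂) = ½×9.81×0.7611×10.06×10.82 = 406.4.
q = √406.4 = 20.16 m²/s.
V₁ = q/y₁ = 26.49 m/s; Fr₁ = V₁/√(g·y₁) = 9.693.

Fr₁ = 9.693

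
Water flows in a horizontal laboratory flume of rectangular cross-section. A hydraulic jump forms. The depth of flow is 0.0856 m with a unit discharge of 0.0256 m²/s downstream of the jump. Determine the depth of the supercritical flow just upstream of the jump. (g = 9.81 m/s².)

y₁ = 0.0154 m

V₂ = q/y₂ = 0.0256/0.0856 = 0.299 m/s; Fr₂ = V₂/√(g·y₂) = 0.326.
The Bélanger relation is symmetric: y₁/y₂ = ½[√(1 + 8Fr₂²) − 1] = ½[√1.852 − 1] = 0.180.
y₁ = 0.180 × 0.0856 = 0.0154 m.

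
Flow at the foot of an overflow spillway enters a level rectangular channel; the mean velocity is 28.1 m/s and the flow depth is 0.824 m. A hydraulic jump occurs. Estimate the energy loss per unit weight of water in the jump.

Fr₁ = V₁/√(g·y₁) = 28.1/√(9.81×0.824) = 9.88.
By Bélanger, y₂/y₁ = ½[√(1 + 8Fr₁²) − 1] = ½[√782.5 − 1] = 13.5.
y₂ = 13.5 × 0.824 = 11.1 m.
q = V₁·y₁ = 28.1 × 0.824 = 23.2 m²/s. V₂ = q/y₂ = 23.2/11.1 = 2.08 m/s. E₁ = y₁ + V₁²/2g = 41.1 m; E₂ = y₂ + V₂²/2g = 11.3 m. ΔE = E₁ − E₂ = 29.7 m.

ΔE = 29.7 m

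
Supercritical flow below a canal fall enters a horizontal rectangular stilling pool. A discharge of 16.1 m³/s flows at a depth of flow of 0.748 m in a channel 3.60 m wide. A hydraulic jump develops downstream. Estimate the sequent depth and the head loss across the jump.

y₂ = 1.99 m; ΔE = 0.322 m

q = Q/b = 16.1/3.60 = 4.47 m²/s; V₁ = q/y₁ = 5.98 m/s. Fr₁ = V₁/√(g·y₁) = 2.21.
From the momentum equation for a rectangular channel, y₂/y₁ = ½[√(1 + 8Fr₁²) − 1] = ½[√39.97 − 1] = 2.66.
y₂ = 2.66 × 0.748 = 1.99 m.
Head loss: ΔE = (y₂ − y₁)³/(4y₁y₂) = (1.99 − 0.748)³/(4×0.748×1.99) = 1.92/5.96 = 0.322 m.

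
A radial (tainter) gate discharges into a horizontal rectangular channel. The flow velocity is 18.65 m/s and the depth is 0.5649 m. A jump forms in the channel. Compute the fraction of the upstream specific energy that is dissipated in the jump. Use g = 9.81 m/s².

ΔE/E₁ = 0.661 (66.1%)

Fr₁ = V₁/√(g·y₁) = 18.65/√(9.81×0.5649) = 7.922.
Sequent-depth ratio: y₂/y₁ = ½[√(1 + 8Fr₁²) − 1] = ½[√503.12 − 1] = 10.72.
y₂ = 10.72 × 0.5649 = 6.053 m.
E₁ = y₁ + V₁²/2g = 18.29 m. ΔE = (y₂ − y₁)³/(4y₁y₂) = 12.09 m. ΔE/E₁ = 12.09/18.29 = 0.661.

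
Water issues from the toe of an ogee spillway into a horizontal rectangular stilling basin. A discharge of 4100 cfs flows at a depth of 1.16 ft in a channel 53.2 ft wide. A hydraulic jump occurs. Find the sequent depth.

y₂ = 17.3 ft

q = Q/b = 4100/53.2 = 77.1 ft²/s; V₁ = q/y₁ = 66.4 ft/s. Fr₁ = V₁/√(g·y₁) = 10.9.
From the momentum equation for a rectangular channel, y₂/y₁ = ½[√(1 + 8Fr₁²) − 1] = ½[√946.4 − 1] = 14.9.
y₂ = 14.9 × 1.16 = 17.3 ft.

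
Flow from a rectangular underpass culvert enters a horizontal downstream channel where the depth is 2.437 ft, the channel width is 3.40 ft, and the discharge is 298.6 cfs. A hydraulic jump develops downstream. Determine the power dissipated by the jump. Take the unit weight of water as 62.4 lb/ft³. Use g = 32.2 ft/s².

P = 305.7 hp

q = Q/b = 298.6/3.40 = 87.82 ft²/s; V₁ = q/y₁ = 36.04 ft/s. Fr₁ = V₁/√(g·y₁) = 4.068.
Conjugate-depth relation: y₂/y₁ = ½[√(1 + 8Fr₁²) − 1] = ½[√133.40 − 1] = 5.275.
y₂ = 5.275 × 2.437 = 12.86 ft.
Head loss: ΔE = (y₂ − y₁)³/(4y₁y₂) = (12.86 − 2.437)³/(4×2.437×12.86) = 1131/125.3 = 9.023 ft.
P = γ·Q·ΔE/550 = 62.4 × 298.6 × 9.023 / 550 = 305.7 hp.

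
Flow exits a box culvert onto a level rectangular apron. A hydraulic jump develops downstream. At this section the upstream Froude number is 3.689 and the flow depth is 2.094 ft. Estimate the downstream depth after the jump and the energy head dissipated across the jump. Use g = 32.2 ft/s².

y₂ = 9.928 ft; ΔE = 5.781 ft

Fr₁ = 3.689 (given).
Conjugate-depth relation: y₂/y₁ = ½[√(1 + 8Fr₁²) − 1] = ½[√109.87 − 1] = 4.741.
y₂ = 4.741 × 2.094 = 9.928 ft.
Head loss: ΔE = (y₂ − y₁)³/(4y₁y₂) = (9.928 − 2.094)³/(4×2.094×9.928) = 480.7/83.15 = 5.781 ft.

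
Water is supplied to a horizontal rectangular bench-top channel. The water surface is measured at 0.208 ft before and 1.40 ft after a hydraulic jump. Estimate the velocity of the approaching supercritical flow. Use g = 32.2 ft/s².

V₁ = 13.2 ft/s

For a rectangular channel the momentum equation gives q² = ½·g·y₁·y₂·(y₁ + y₂) = ½×32.2×0.208×1.40×1.61 = 7.54.
q = √7.54 = 2.75 ft²/s.
V₁ = q/y₁ = 2.75/0.208 = 13.2 ft/s.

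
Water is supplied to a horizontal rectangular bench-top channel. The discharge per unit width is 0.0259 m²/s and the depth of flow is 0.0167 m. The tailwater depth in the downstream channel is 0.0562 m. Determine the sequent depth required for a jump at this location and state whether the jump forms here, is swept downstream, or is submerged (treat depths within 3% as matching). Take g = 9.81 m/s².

V₁ = q/y₁ = 0.0259/0.0167 = 1.55 m/s. Fr₁ = V₁/√(g·y₁) = 1.55/√(9.81×0.0167) = 3.83.
By Bélanger, y₂/y₁ = ½[√(1 + 8Fr₁²) − 1] = ½[√118.5 − 1] = 4.94.
y₂ = 4.94 × 0.0167 = 0.0825 m.
Tailwater y_tw = 0.0562 m: y_tw < y₂, so the jump is swept downstream.

y₂ = 0.0825 m; the jump is swept downstream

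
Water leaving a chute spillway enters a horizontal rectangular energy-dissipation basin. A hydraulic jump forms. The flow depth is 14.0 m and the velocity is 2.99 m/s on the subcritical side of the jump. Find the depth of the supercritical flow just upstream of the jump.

Fr₂ = V₂/√(g·y₂) = 2.99/√(9.81×14.0) = 0.255.
From the momentum equation (using Fr₂), y₁/y₂ = ½[√(1 + 8Fr₂²) − 1] = ½[√1.521 − 1] = 0.117.
y₁ = 0.117 × 14.0 = 1.63 m.

y₁ = 1.63 m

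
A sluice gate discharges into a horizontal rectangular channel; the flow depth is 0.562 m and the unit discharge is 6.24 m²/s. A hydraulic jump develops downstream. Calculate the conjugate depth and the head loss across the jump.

V₁ = q/y₁ = 6.24/0.562 = 11.1 m/s. Fr₁ = V₁/√(g·y₁) = 11.1/√(9.81×0.562) = 4.73.
Sequent-depth ratio: y₂/y₁ = ½[√(1 + 8Fr₁²) − 1] = ½[√179.9 − 1] = 6.21.
y₂ = 6.21 × 0.562 = 3.49 m.
V₂ = q/y₂ = 6.24/3.49 = 1.79 m/s. E₁ = y₁ + V₁²/2g = 6.85 m; E₂ = y₂ + V₂²/2g = 3.65 m. ΔE = E₁ − E₂ = 3.19 m.

y₂ = 3.49 m; ΔE = 3.19 m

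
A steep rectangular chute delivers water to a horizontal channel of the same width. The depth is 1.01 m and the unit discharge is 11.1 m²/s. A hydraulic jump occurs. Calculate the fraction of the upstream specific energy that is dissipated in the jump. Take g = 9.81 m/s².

V₁ = q/y₁ = 11.1/1.01 = 11.0 m/s. Fr₁ = V₁/√(g·y₁) = 11.0/√(9.81×1.01) = 3.49.
From the momentum equation for a rectangular channel, y₂/y₁ = ½[√(1 + 8Fr₁²) − 1] = ½[√98.52 − 1] = 4.46.
y₂ = 4.46 × 1.01 = 4.51 m.
E₁ = y₁ + V₁²/2g = 7.17 m. ΔE = (y₂ − y₁)³/(4y₁y₂) = 2.35 m. ΔE/E₁ = 2.35/7.17 = 0.328.

ΔE/E₁ = 0.328 (32.8%)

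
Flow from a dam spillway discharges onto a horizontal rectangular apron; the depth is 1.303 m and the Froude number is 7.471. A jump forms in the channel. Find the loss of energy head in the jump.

Fr₁ = 7.471 (given).
Sequent-depth ratio: y₂/y₁ = ½[√(1 + 8Fr₁²) − 1] = ½[√447.53 − 1] = 10.08.
y₂ = 10.08 × 1.303 = 13.13 m.
Head loss: ΔE = (y₂ − y₁)³/(4y₁y₂) = (13.13 − 1.303)³/(4×1.303×13.13) = 1655/68.44 = 24.18 m.

ΔE = 24.18 m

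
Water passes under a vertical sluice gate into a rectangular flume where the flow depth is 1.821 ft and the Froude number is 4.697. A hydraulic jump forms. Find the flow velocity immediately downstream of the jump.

Fr₁ = 4.697 (given).
Bélanger equation: y₂/y₁ = ½[√(1 + 8Fr₁²) − 1] = ½[√177.49 − 1] = 6.161.
y₂ = 6.161 × 1.821 = 11.22 ft.
V₁ = Fr₁·√(g·y₁) = 4.697×√(32.2×1.821) = 35.97 ft/s; q = V₁·y₁ = 65.50 ft²/s.
V₂ = q/y₂ = 65.50/11.22 = 5.838 ft/s.

V₂ = 5.838 ft/s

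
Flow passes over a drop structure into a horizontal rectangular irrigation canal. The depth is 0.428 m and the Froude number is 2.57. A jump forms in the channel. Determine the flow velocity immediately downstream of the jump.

V₂ = 1.66 m/s

Fr₁ = 2.57 (given).
Bélanger equation: y₂/y₁ = ½[√(1 + 8Fr₁²) − 1] = ½[√53.84 − 1] = 3.17.
y₂ = 3.17 × 0.428 = 1.36 m.
V₁ = Fr₁·√(g·y₁) = 2.57×√(9.81×0.428) = 5.27 m/s; q = V₁·y₁ = 2.25 m²/s.
V₂ = q/y₂ = 2.25/1.36 = 1.66 m/s.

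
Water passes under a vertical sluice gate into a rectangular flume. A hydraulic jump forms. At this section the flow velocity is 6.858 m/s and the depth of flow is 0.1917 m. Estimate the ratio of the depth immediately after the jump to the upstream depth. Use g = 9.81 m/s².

y₂/y₁ = 6.590

Fr₁ = V₁/√(g·y₁) = 6.858/√(9.81×0.1917) = 5.001.
Sequent-depth ratio: y₂/y₁ = ½[√(1 + 8Fr₁²) − 1] = ½[√201.08 − 1] = 6.590.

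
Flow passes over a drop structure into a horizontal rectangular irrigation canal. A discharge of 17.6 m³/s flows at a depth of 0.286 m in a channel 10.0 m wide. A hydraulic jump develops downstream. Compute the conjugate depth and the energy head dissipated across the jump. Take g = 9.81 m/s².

q = Q/b = 17.6/10.0 = 1.76 m²/s; V₁ = q/y₁ = 6.15 m/s. Fr₁ = V₁/√(g·y₁) = 3.67.
Sequent-depth ratio: y₂/y₁ = ½[√(1 + 8Fr₁²) − 1] = ½[√109.0 − 1] = 4.72.
y₂ = 4.72 × 0.286 = 1.35 m.
V₂ = q/y₂ = 1.76/1.35 = 1.30 m/s. E₁ = y₁ + V₁²/2g = 2.22 m; E₂ = y₂ + V₂²/2g = 1.44 m. ΔE = E₁ − E₂ = 0.780 m.

y₂ = 1.35 m; ΔE = 0.780 m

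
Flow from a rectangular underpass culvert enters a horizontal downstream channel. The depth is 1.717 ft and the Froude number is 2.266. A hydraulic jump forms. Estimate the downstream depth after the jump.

Fr₁ = 2.266 (given).
Conjugate-depth relation: y₂/y₁ = ½[√(1 + 8Fr₁²) − 1] = ½[√42.078 − 1] = 2.743.
y₂ = 2.743 × 1.717 = 4.710 ft.

y₂ = 4.710 ft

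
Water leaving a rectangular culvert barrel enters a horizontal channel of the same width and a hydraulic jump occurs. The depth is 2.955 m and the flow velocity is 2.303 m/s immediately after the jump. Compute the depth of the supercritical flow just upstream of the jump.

y₁ = 0.8416 m

Fr₂ = V₂/√(g·y₂) = 2.303/√(9.81×2.955) = 0.4277.
Since the conjugate-depth ratio holds either way, y₁/y₂ = ½[√(1 + 8Fr₂²) − 1] = ½[√2.4637 − 1] = 0.2848.
y₁ = 0.2848 × 2.955 = 0.8416 m.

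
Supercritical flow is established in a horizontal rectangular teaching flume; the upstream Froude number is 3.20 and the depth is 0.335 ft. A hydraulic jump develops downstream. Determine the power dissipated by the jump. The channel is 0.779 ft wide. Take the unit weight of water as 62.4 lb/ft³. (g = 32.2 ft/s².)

Fr₁ = 3.20 (given).
Sequent-depth ratio: y₂/y₁ = ½[√(1 + 8Fr₁²) − 1] = ½[√82.92 − 1] = 4.05.
y₂ = 4.05 × 0.335 = 1.36 ft.
Head loss: ΔE = (y₂ − y₁)³/(4y₁y₂) = (1.36 − 0.335)³/(4×0.335×1.36) = 1.07/1.82 = 0.588 ft.
V₁ = Fr₁·√(g·y₁) = 3.20×√(32.2×0.335) = 10.5 ft/s; q = V₁·y₁ = 3.52 ft²/s. Q = q·b = 3.52 × 0.779 = 2.74 cfs. P = γ·Q·ΔE/550 = 62.4 × 2.74 × 0.588 / 550 = 0.183 hp.

P = 0.183 hp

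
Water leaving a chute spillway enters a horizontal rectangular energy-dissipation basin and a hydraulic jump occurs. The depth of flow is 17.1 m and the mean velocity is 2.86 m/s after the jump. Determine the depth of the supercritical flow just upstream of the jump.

Fr₂ = V₂/√(g·y₂) = 2.86/√(9.81×17.1) = 0.221.
From the momentum equation (using Fr₂), y₁/y₂ = ½[√(1 + 8Fr₂²) − 1] = ½[√1.390 − 1] = 0.0895.
y₁ = 0.0895 × 17.1 = 1.53 m.

y₁ = 1.53 m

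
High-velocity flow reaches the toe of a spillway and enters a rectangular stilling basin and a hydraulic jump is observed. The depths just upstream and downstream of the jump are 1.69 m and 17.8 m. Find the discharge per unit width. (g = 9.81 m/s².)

For a rectangular channel the momentum equation gives q² = ½·g·y₁·y₂·(y₁ + y₂) = ½×9.81×1.69×17.8×19.5 = 2876.
q = √2876 = 53.6 m²/s.

q = 53.6 m²/s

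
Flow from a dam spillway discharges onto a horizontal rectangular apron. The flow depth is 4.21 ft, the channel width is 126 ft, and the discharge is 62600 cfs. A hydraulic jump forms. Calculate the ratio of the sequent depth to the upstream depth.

q = Q/b = 62600/126 = 497 ft²/s; V₁ = q/y₁ = 118 ft/s. Fr₁ = V₁/√(g·y₁) = 10.1.
Bélanger equation: y₂/y₁ = ½[√(1 + 8Fr₁²) − 1] = ½[√822.9 − 1] = 13.8.

y₂/y₁ = 13.8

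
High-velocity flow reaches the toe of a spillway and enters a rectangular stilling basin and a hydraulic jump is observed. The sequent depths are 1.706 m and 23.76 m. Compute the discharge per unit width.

q = 71.16 m²/s

For a rectangular channel the momentum equation gives q² = ½·g·y₁·y₂·(y₁ + y₂) = ½×9.81×1.706×23.76×25.47 = 5063.
q = √5063 = 71.16 m²/s.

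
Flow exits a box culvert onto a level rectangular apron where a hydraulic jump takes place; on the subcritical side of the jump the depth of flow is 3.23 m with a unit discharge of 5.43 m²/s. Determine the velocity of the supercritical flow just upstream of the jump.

V₁ = 10.9 m/s

V₂ = q/y₂ = 5.43/3.23 = 1.68 m/s; Fr₂ = V₂/√(g·y₂) = 0.299.
From the momentum equation (using Fr₂), y₁/y₂ = ½[√(1 + 8Fr₂²) − 1] = ½[√1.714 − 1] = 0.155.
y₁ = 0.155 × 3.23 = 0.499 m.
V₁ = q/y₁ = 5.43/0.499 = 10.9 m/s.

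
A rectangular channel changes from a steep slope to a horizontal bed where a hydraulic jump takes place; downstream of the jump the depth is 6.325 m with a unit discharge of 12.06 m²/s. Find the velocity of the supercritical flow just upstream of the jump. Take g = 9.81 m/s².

V₁ = 17.99 m/s

V₂ = q/y₂ = 12.06/6.325 = 1.907 m/s; Fr₂ = V₂/√(g·y₂) = 0.2421.
From the momentum equation (using Fr₂), y₁/y₂ = ½[√(1 + 8Fr₂²) − 1] = ½[√1.4687 − 1] = 0.1060.
y₁ = 0.1060 × 6.325 = 0.6702 m.
V₁ = q/y₁ = 12.06/0.6702 = 17.99 m/s.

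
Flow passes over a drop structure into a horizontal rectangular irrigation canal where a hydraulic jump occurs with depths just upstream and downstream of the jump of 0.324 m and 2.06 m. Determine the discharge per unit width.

q = 2.79 m²/s

For a rectangular channel the momentum equation gives q² = ½·g·y₁·y₂·(y₁ + y₂) = ½×9.81×0.324×2.06×2.38 = 7.80.
q = √7.80 = 2.79 m²/s.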